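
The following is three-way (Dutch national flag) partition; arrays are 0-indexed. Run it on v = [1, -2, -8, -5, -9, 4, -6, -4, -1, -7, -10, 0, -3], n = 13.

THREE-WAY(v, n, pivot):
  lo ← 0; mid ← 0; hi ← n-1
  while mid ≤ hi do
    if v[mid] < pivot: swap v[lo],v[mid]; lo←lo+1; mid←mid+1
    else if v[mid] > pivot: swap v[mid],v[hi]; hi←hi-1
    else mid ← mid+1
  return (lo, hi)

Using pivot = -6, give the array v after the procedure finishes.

[-10, -7, -8, -9, -6, 4, -4, -1, -5, -2, 0, -3, 1]

pivot = -6; lo=0, mid=0, hi=12
v[mid]=1>-6: swap v[0],v[12]; hi=11 → [-3, -2, -8, -5, -9, 4, -6, -4, -1, -7, -10, 0, 1]
v[mid]=-3>-6: swap v[0],v[11]; hi=10 → [0, -2, -8, -5, -9, 4, -6, -4, -1, -7, -10, -3, 1]
v[mid]=0>-6: swap v[0],v[10]; hi=9 → [-10, -2, -8, -5, -9, 4, -6, -4, -1, -7, 0, -3, 1]
v[mid]=-10<-6: swap v[0],v[0]; lo=1,mid=1 → [-10, -2, -8, -5, -9, 4, -6, -4, -1, -7, 0, -3, 1]
v[mid]=-2>-6: swap v[1],v[9]; hi=8 → [-10, -7, -8, -5, -9, 4, -6, -4, -1, -2, 0, -3, 1]
v[mid]=-7<-6: swap v[1],v[1]; lo=2,mid=2 → [-10, -7, -8, -5, -9, 4, -6, -4, -1, -2, 0, -3, 1]
v[mid]=-8<-6: swap v[2],v[2]; lo=3,mid=3 → [-10, -7, -8, -5, -9, 4, -6, -4, -1, -2, 0, -3, 1]
v[mid]=-5>-6: swap v[3],v[8]; hi=7 → [-10, -7, -8, -1, -9, 4, -6, -4, -5, -2, 0, -3, 1]
v[mid]=-1>-6: swap v[3],v[7]; hi=6 → [-10, -7, -8, -4, -9, 4, -6, -1, -5, -2, 0, -3, 1]
v[mid]=-4>-6: swap v[3],v[6]; hi=5 → [-10, -7, -8, -6, -9, 4, -4, -1, -5, -2, 0, -3, 1]
v[mid]=-6=-6: mid=4
v[mid]=-9<-6: swap v[3],v[4]; lo=4,mid=5 → [-10, -7, -8, -9, -6, 4, -4, -1, -5, -2, 0, -3, 1]
v[mid]=4>-6: swap v[5],v[5]; hi=4 → [-10, -7, -8, -9, -6, 4, -4, -1, -5, -2, 0, -3, 1]
end: lo=4, hi=4; v = [-10, -7, -8, -9, -6, 4, -4, -1, -5, -2, 0, -3, 1]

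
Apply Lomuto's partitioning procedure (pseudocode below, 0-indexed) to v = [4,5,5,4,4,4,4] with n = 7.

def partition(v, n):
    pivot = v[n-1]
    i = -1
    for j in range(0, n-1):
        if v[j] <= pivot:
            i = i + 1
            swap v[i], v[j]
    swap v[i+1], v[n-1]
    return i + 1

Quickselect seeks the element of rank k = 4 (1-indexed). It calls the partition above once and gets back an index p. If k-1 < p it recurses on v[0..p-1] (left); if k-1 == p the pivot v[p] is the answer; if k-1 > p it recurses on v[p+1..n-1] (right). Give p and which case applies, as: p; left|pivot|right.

4; left

pivot=4, i=-1
j=0: 4≤4, i=0, swap(0,0) ⇒ [4,5,5,4,4,4,4]
j=1: 5>4, skip
j=2: 5>4, skip
j=3: 4≤4, i=1, swap(1,3) ⇒ [4,4,5,5,4,4,4]
j=4: 4≤4, i=2, swap(2,4) ⇒ [4,4,4,5,5,4,4]
j=5: 4≤4, i=3, swap(3,5) ⇒ [4,4,4,4,5,5,4]
swap(4,6) ⇒ [4,4,4,4,4,5,5]; return 4
p = 4; k-1 = 3 < 4 ⇒ left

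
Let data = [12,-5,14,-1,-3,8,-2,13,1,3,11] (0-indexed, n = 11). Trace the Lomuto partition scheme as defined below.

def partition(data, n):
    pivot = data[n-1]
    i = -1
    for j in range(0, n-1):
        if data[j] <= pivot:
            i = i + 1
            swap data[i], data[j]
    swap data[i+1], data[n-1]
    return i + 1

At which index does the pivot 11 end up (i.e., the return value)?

7

pivot=11, i=-1
j=0: 12>11, skip
j=1: -5≤11, i=0, swap(0,1) ⇒ [-5,12,14,-1,-3,8,-2,13,1,3,11]
j=2: 14>11, skip
j=3: -1≤11, i=1, swap(1,3) ⇒ [-5,-1,14,12,-3,8,-2,13,1,3,11]
j=4: -3≤11, i=2, swap(2,4) ⇒ [-5,-1,-3,12,14,8,-2,13,1,3,11]
j=5: 8≤11, i=3, swap(3,5) ⇒ [-5,-1,-3,8,14,12,-2,13,1,3,11]
j=6: -2≤11, i=4, swap(4,6) ⇒ [-5,-1,-3,8,-2,12,14,13,1,3,11]
j=7: 13>11, skip
j=8: 1≤11, i=5, swap(5,8) ⇒ [-5,-1,-3,8,-2,1,14,13,12,3,11]
j=9: 3≤11, i=6, swap(6,9) ⇒ [-5,-1,-3,8,-2,1,3,13,12,14,11]
swap(7,10) ⇒ [-5,-1,-3,8,-2,1,3,11,12,14,13]; return 7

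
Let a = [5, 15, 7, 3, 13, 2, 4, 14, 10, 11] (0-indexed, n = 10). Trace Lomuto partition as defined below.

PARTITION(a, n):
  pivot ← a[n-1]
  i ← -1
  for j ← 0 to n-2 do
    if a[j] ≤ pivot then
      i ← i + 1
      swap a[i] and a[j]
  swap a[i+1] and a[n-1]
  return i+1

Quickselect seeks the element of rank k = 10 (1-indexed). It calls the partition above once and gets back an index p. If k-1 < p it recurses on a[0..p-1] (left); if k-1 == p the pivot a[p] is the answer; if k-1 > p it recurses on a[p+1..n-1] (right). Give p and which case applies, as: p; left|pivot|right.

pivot = a[9] = 11; i = -1
j=0: a[0]=5 ≤ 11 → i=0, swap a[0],a[0] (no change) → [5, 15, 7, 3, 13, 2, 4, 14, 10, 11]
j=1: a[1]=15 > 11 → no swap
j=2: a[2]=7 ≤ 11 → i=1, swap a[1],a[2] → [5, 7, 15, 3, 13, 2, 4, 14, 10, 11]
j=3: a[3]=3 ≤ 11 → i=2, swap a[2],a[3] → [5, 7, 3, 15, 13, 2, 4, 14, 10, 11]
j=4: a[4]=13 > 11 → no swap
j=5: a[5]=2 ≤ 11 → i=3, swap a[3],a[5] → [5, 7, 3, 2, 13, 15, 4, 14, 10, 11]
j=6: a[6]=4 ≤ 11 → i=4, swap a[4],a[6] → [5, 7, 3, 2, 4, 15, 13, 14, 10, 11]
j=7: a[7]=14 > 11 → no swap
j=8: a[8]=10 ≤ 11 → i=5, swap a[5],a[8] → [5, 7, 3, 2, 4, 10, 13, 14, 15, 11]
final swap a[6],a[9] → [5, 7, 3, 2, 4, 10, 11, 14, 15, 13]; return 6
p = 6; k-1 = 9 > 6 ⇒ right

6; right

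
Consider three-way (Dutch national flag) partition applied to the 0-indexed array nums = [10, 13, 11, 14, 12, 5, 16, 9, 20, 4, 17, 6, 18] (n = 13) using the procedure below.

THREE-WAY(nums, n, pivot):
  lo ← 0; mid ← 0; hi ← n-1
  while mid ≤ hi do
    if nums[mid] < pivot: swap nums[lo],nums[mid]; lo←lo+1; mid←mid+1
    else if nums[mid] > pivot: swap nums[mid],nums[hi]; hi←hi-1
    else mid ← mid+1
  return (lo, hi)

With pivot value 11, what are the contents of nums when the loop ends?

lo=0 mid=0 hi=12
10<11: swap(0,0), lo=1 mid=1 ⇒ [10, 13, 11, 14, 12, 5, 16, 9, 20, 4, 17, 6, 18]
13>11: swap(1,12), hi=11 ⇒ [10, 18, 11, 14, 12, 5, 16, 9, 20, 4, 17, 6, 13]
18>11: swap(1,11), hi=10 ⇒ [10, 6, 11, 14, 12, 5, 16, 9, 20, 4, 17, 18, 13]
6<11: swap(1,1), lo=2 mid=2 ⇒ [10, 6, 11, 14, 12, 5, 16, 9, 20, 4, 17, 18, 13]
11=11: mid=3
14>11: swap(3,10), hi=9 ⇒ [10, 6, 11, 17, 12, 5, 16, 9, 20, 4, 14, 18, 13]
17>11: swap(3,9), hi=8 ⇒ [10, 6, 11, 4, 12, 5, 16, 9, 20, 17, 14, 18, 13]
4<11: swap(2,3), lo=3 mid=4 ⇒ [10, 6, 4, 11, 12, 5, 16, 9, 20, 17, 14, 18, 13]
12>11: swap(4,8), hi=7 ⇒ [10, 6, 4, 11, 20, 5, 16, 9, 12, 17, 14, 18, 13]
20>11: swap(4,7), hi=6 ⇒ [10, 6, 4, 11, 9, 5, 16, 20, 12, 17, 14, 18, 13]
9<11: swap(3,4), lo=4 mid=5 ⇒ [10, 6, 4, 9, 11, 5, 16, 20, 12, 17, 14, 18, 13]
5<11: swap(4,5), lo=5 mid=6 ⇒ [10, 6, 4, 9, 5, 11, 16, 20, 12, 17, 14, 18, 13]
16>11: swap(6,6), hi=5 ⇒ [10, 6, 4, 9, 5, 11, 16, 20, 12, 17, 14, 18, 13]
done. lo=5 hi=5; nums=[10, 6, 4, 9, 5, 11, 16, 20, 12, 17, 14, 18, 13]

[10, 6, 4, 9, 5, 11, 16, 20, 12, 17, 14, 18, 13]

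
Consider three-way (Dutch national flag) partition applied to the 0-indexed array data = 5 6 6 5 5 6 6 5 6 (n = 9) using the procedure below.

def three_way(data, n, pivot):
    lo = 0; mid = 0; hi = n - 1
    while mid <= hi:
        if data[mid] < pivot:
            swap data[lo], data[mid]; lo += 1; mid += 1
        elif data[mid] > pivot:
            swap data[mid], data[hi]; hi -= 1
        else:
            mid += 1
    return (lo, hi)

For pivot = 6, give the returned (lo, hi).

lo=0 mid=0 hi=8
5<6: swap(0,0), lo=1 mid=1 ⇒ 5 6 6 5 5 6 6 5 6
6=6: mid=2
6=6: mid=3
5<6: swap(1,3), lo=2 mid=4 ⇒ 5 5 6 6 5 6 6 5 6
5<6: swap(2,4), lo=3 mid=5 ⇒ 5 5 5 6 6 6 6 5 6
6=6: mid=6
6=6: mid=7
5<6: swap(3,7), lo=4 mid=8 ⇒ 5 5 5 5 6 6 6 6 6
6=6: mid=9
done. lo=4 hi=8; data=5 5 5 5 6 6 6 6 6

(4, 8)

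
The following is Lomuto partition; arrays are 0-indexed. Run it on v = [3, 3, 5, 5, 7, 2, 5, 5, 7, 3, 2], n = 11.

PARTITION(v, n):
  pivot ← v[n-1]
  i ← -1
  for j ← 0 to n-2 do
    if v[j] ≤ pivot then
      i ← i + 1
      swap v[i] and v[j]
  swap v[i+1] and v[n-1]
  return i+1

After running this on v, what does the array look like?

[2, 2, 5, 5, 7, 3, 5, 5, 7, 3, 3]

pivot=2, i=-1
j=0: 3>2, skip
j=1: 3>2, skip
j=2: 5>2, skip
j=3: 5>2, skip
j=4: 7>2, skip
j=5: 2≤2, i=0, swap(0,5) ⇒ [2, 3, 5, 5, 7, 3, 5, 5, 7, 3, 2]
j=6: 5>2, skip
j=7: 5>2, skip
j=8: 7>2, skip
j=9: 3>2, skip
swap(1,10) ⇒ [2, 2, 5, 5, 7, 3, 5, 5, 7, 3, 3]; return 1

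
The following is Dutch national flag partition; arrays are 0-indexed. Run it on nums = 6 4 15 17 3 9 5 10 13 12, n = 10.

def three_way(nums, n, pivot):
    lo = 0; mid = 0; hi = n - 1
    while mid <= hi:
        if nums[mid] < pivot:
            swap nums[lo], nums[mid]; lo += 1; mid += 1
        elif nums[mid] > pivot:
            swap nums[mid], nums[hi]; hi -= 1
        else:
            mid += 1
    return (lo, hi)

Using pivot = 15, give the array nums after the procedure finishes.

6 4 12 3 9 5 10 13 15 17

lo=0 mid=0 hi=9
6<15: swap(0,0), lo=1 mid=1 ⇒ 6 4 15 17 3 9 5 10 13 12
4<15: swap(1,1), lo=2 mid=2 ⇒ 6 4 15 17 3 9 5 10 13 12
15=15: mid=3
17>15: swap(3,9), hi=8 ⇒ 6 4 15 12 3 9 5 10 13 17
12<15: swap(2,3), lo=3 mid=4 ⇒ 6 4 12 15 3 9 5 10 13 17
3<15: swap(3,4), lo=4 mid=5 ⇒ 6 4 12 3 15 9 5 10 13 17
9<15: swap(4,5), lo=5 mid=6 ⇒ 6 4 12 3 9 15 5 10 13 17
5<15: swap(5,6), lo=6 mid=7 ⇒ 6 4 12 3 9 5 15 10 13 17
10<15: swap(6,7), lo=7 mid=8 ⇒ 6 4 12 3 9 5 10 15 13 17
13<15: swap(7,8), lo=8 mid=9 ⇒ 6 4 12 3 9 5 10 13 15 17
done. lo=8 hi=8; nums=6 4 12 3 9 5 10 13 15 17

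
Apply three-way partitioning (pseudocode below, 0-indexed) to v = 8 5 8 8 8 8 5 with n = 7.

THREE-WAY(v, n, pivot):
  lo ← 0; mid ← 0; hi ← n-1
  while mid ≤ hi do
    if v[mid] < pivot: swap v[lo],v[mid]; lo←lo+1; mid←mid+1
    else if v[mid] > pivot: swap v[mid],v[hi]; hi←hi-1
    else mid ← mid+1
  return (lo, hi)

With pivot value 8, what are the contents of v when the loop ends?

lo=0 mid=0 hi=6
8=8: mid=1
5<8: swap(0,1), lo=1 mid=2 ⇒ 5 8 8 8 8 8 5
8=8: mid=3
8=8: mid=4
8=8: mid=5
8=8: mid=6
5<8: swap(1,6), lo=2 mid=7 ⇒ 5 5 8 8 8 8 8
done. lo=2 hi=6; v=5 5 8 8 8 8 8

5 5 8 8 8 8 8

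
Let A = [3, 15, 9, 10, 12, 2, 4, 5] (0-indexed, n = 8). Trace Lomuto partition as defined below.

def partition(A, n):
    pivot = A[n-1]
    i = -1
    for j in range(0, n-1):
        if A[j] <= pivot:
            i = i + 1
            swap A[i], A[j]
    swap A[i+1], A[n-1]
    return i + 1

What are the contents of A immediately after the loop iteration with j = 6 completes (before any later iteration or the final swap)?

pivot=5, i=-1
j=0: 3≤5, i=0, swap(0,0) ⇒ [3, 15, 9, 10, 12, 2, 4, 5]
j=1: 15>5, skip
j=2: 9>5, skip
j=3: 10>5, skip
j=4: 12>5, skip
j=5: 2≤5, i=1, swap(1,5) ⇒ [3, 2, 9, 10, 12, 15, 4, 5]
j=6: 4≤5, i=2, swap(2,6) ⇒ [3, 2, 4, 10, 12, 15, 9, 5]
(after j=6) A = [3, 2, 4, 10, 12, 15, 9, 5]

[3, 2, 4, 10, 12, 15, 9, 5]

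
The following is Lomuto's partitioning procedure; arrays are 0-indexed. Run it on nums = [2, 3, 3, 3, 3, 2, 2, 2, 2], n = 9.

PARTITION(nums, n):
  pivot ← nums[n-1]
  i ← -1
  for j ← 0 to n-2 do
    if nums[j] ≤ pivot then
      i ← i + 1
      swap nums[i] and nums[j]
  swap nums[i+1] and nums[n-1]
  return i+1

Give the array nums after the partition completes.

[2, 2, 2, 2, 2, 3, 3, 3, 3]

pivot=2, i=-1
j=0: 2≤2, i=0, swap(0,0) ⇒ [2, 3, 3, 3, 3, 2, 2, 2, 2]
j=1: 3>2, skip
j=2: 3>2, skip
j=3: 3>2, skip
j=4: 3>2, skip
j=5: 2≤2, i=1, swap(1,5) ⇒ [2, 2, 3, 3, 3, 3, 2, 2, 2]
j=6: 2≤2, i=2, swap(2,6) ⇒ [2, 2, 2, 3, 3, 3, 3, 2, 2]
j=7: 2≤2, i=3, swap(3,7) ⇒ [2, 2, 2, 2, 3, 3, 3, 3, 2]
swap(4,8) ⇒ [2, 2, 2, 2, 2, 3, 3, 3, 3]; return 4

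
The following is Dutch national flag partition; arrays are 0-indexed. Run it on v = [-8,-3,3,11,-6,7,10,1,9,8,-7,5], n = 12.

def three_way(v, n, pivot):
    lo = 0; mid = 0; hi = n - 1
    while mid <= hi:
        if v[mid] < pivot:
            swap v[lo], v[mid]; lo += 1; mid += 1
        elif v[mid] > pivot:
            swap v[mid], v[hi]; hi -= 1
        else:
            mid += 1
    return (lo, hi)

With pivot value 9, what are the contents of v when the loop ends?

[-8,-3,3,5,-6,7,-7,1,8,9,10,11]

lo=0 mid=0 hi=11
-8<9: swap(0,0), lo=1 mid=1 ⇒ [-8,-3,3,11,-6,7,10,1,9,8,-7,5]
-3<9: swap(1,1), lo=2 mid=2 ⇒ [-8,-3,3,11,-6,7,10,1,9,8,-7,5]
3<9: swap(2,2), lo=3 mid=3 ⇒ [-8,-3,3,11,-6,7,10,1,9,8,-7,5]
11>9: swap(3,11), hi=10 ⇒ [-8,-3,3,5,-6,7,10,1,9,8,-7,11]
5<9: swap(3,3), lo=4 mid=4 ⇒ [-8,-3,3,5,-6,7,10,1,9,8,-7,11]
-6<9: swap(4,4), lo=5 mid=5 ⇒ [-8,-3,3,5,-6,7,10,1,9,8,-7,11]
7<9: swap(5,5), lo=6 mid=6 ⇒ [-8,-3,3,5,-6,7,10,1,9,8,-7,11]
10>9: swap(6,10), hi=9 ⇒ [-8,-3,3,5,-6,7,-7,1,9,8,10,11]
-7<9: swap(6,6), lo=7 mid=7 ⇒ [-8,-3,3,5,-6,7,-7,1,9,8,10,11]
1<9: swap(7,7), lo=8 mid=8 ⇒ [-8,-3,3,5,-6,7,-7,1,9,8,10,11]
9=9: mid=9
8<9: swap(8,9), lo=9 mid=10 ⇒ [-8,-3,3,5,-6,7,-7,1,8,9,10,11]
done. lo=9 hi=9; v=[-8,-3,3,5,-6,7,-7,1,8,9,10,11]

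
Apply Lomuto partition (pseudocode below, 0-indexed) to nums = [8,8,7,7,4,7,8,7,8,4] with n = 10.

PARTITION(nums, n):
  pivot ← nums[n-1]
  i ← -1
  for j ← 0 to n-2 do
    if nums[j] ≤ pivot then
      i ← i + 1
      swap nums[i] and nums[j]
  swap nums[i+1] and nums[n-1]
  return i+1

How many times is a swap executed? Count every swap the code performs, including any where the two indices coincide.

pivot = nums[9] = 4; i = -1
j=0: nums[0]=8 > 4 → no swap
j=1: nums[1]=8 > 4 → no swap
j=2: nums[2]=7 > 4 → no swap
j=3: nums[3]=7 > 4 → no swap
j=4: nums[4]=4 ≤ 4 → i=0, swap nums[0],nums[4] → [4,8,7,7,8,7,8,7,8,4]
j=5: nums[5]=7 > 4 → no swap
j=6: nums[6]=8 > 4 → no swap
j=7: nums[7]=7 > 4 → no swap
j=8: nums[8]=8 > 4 → no swap
final swap nums[1],nums[9] → [4,4,7,7,8,7,8,7,8,8]; return 1

2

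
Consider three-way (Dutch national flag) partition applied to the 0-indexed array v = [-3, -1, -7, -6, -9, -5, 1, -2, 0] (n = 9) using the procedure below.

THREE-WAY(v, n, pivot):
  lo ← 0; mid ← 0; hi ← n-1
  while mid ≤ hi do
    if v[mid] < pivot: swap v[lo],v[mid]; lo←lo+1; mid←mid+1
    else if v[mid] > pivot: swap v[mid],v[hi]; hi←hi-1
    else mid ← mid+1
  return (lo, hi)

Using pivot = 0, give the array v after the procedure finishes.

pivot = 0; lo=0, mid=0, hi=8
v[mid]=-3<0: swap v[0],v[0]; lo=1,mid=1 → [-3, -1, -7, -6, -9, -5, 1, -2, 0]
v[mid]=-1<0: swap v[1],v[1]; lo=2,mid=2 → [-3, -1, -7, -6, -9, -5, 1, -2, 0]
v[mid]=-7<0: swap v[2],v[2]; lo=3,mid=3 → [-3, -1, -7, -6, -9, -5, 1, -2, 0]
v[mid]=-6<0: swap v[3],v[3]; lo=4,mid=4 → [-3, -1, -7, -6, -9, -5, 1, -2, 0]
v[mid]=-9<0: swap v[4],v[4]; lo=5,mid=5 → [-3, -1, -7, -6, -9, -5, 1, -2, 0]
v[mid]=-5<0: swap v[5],v[5]; lo=6,mid=6 → [-3, -1, -7, -6, -9, -5, 1, -2, 0]
v[mid]=1>0: swap v[6],v[8]; hi=7 → [-3, -1, -7, -6, -9, -5, 0, -2, 1]
v[mid]=0=0: mid=7
v[mid]=-2<0: swap v[6],v[7]; lo=7,mid=8 → [-3, -1, -7, -6, -9, -5, -2, 0, 1]
end: lo=7, hi=7; v = [-3, -1, -7, -6, -9, -5, -2, 0, 1]

[-3, -1, -7, -6, -9, -5, -2, 0, 1]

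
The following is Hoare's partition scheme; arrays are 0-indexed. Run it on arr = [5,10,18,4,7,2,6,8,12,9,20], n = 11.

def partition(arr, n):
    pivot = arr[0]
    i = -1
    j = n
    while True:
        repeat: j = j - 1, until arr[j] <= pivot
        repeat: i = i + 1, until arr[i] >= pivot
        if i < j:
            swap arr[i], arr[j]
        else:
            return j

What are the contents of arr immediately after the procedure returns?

[2,4,18,10,7,5,6,8,12,9,20]

pivot=5
j stops at 5 (2), i stops at 0 (5); swap ⇒ [2,10,18,4,7,5,6,8,12,9,20]
j stops at 3 (4), i stops at 1 (10); swap ⇒ [2,4,18,10,7,5,6,8,12,9,20]
j stops at 1, i stops at 2; i≥j ⇒ return 1. arr=[2,4,18,10,7,5,6,8,12,9,20]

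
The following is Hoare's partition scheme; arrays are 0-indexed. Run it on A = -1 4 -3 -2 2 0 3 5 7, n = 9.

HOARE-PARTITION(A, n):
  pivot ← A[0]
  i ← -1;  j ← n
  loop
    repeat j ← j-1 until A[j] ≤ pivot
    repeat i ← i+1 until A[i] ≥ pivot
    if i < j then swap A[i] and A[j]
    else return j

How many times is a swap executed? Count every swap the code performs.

2

pivot=-1
j stops at 3 (-2), i stops at 0 (-1); swap ⇒ -2 4 -3 -1 2 0 3 5 7
j stops at 2 (-3), i stops at 1 (4); swap ⇒ -2 -3 4 -1 2 0 3 5 7
j stops at 1, i stops at 2; i≥j ⇒ return 1. A=-2 -3 4 -1 2 0 3 5 7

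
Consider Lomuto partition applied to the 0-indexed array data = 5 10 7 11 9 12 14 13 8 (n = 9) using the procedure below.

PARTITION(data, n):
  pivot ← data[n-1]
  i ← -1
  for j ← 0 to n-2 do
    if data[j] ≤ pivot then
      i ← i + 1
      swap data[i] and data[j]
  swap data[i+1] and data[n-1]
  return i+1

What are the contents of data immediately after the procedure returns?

5 7 8 11 9 12 14 13 10

pivot = data[8] = 8; i = -1
j=0: data[0]=5 ≤ 8 → i=0, swap data[0],data[0] (no change) → 5 10 7 11 9 12 14 13 8
j=1: data[1]=10 > 8 → no swap
j=2: data[2]=7 ≤ 8 → i=1, swap data[1],data[2] → 5 7 10 11 9 12 14 13 8
j=3: data[3]=11 > 8 → no swap
j=4: data[4]=9 > 8 → no swap
j=5: data[5]=12 > 8 → no swap
j=6: data[6]=14 > 8 → no swap
j=7: data[7]=13 > 8 → no swap
final swap data[2],data[8] → 5 7 8 11 9 12 14 13 10; return 2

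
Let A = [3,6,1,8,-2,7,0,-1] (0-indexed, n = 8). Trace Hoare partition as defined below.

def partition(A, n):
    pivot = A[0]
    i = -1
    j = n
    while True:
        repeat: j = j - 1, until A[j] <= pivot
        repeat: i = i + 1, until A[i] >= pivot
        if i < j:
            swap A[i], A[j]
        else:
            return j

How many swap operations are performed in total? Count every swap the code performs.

pivot = A[0] = 3; i = -1, j = 8
j→7 (A[7]=-1≤3), i→0 (A[0]=3≥3); i<j, swap → [-1,6,1,8,-2,7,0,3]
j→6 (A[6]=0≤3), i→1 (A[1]=6≥3); i<j, swap → [-1,0,1,8,-2,7,6,3]
j→4 (A[4]=-2≤3), i→3 (A[3]=8≥3); i<j, swap → [-1,0,1,-2,8,7,6,3]
j→3, i→4; i≥j, return j=3. A = [-1,0,1,-2,8,7,6,3]

3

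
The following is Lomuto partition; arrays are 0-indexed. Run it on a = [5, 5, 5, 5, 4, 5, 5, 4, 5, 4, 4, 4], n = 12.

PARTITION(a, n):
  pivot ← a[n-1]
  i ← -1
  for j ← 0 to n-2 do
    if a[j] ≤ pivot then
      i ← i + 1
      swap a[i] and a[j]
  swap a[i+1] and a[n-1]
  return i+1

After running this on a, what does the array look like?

pivot=4, i=-1
j=0: 5>4, skip
j=1: 5>4, skip
j=2: 5>4, skip
j=3: 5>4, skip
j=4: 4≤4, i=0, swap(0,4) ⇒ [4, 5, 5, 5, 5, 5, 5, 4, 5, 4, 4, 4]
j=5: 5>4, skip
j=6: 5>4, skip
j=7: 4≤4, i=1, swap(1,7) ⇒ [4, 4, 5, 5, 5, 5, 5, 5, 5, 4, 4, 4]
j=8: 5>4, skip
j=9: 4≤4, i=2, swap(2,9) ⇒ [4, 4, 4, 5, 5, 5, 5, 5, 5, 5, 4, 4]
j=10: 4≤4, i=3, swap(3,10) ⇒ [4, 4, 4, 4, 5, 5, 5, 5, 5, 5, 5, 4]
swap(4,11) ⇒ [4, 4, 4, 4, 4, 5, 5, 5, 5, 5, 5, 5]; return 4

[4, 4, 4, 4, 4, 5, 5, 5, 5, 5, 5, 5]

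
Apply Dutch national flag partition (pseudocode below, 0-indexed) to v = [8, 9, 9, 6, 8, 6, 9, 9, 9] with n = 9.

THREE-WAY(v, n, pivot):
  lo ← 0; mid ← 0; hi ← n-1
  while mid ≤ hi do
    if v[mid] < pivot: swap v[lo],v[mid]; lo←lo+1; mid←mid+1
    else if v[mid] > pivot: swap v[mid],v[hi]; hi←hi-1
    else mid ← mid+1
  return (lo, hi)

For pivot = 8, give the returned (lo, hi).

lo=0 mid=0 hi=8
8=8: mid=1
9>8: swap(1,8), hi=7 ⇒ [8, 9, 9, 6, 8, 6, 9, 9, 9]
9>8: swap(1,7), hi=6 ⇒ [8, 9, 9, 6, 8, 6, 9, 9, 9]
9>8: swap(1,6), hi=5 ⇒ [8, 9, 9, 6, 8, 6, 9, 9, 9]
9>8: swap(1,5), hi=4 ⇒ [8, 6, 9, 6, 8, 9, 9, 9, 9]
6<8: swap(0,1), lo=1 mid=2 ⇒ [6, 8, 9, 6, 8, 9, 9, 9, 9]
9>8: swap(2,4), hi=3 ⇒ [6, 8, 8, 6, 9, 9, 9, 9, 9]
8=8: mid=3
6<8: swap(1,3), lo=2 mid=4 ⇒ [6, 6, 8, 8, 9, 9, 9, 9, 9]
done. lo=2 hi=3; v=[6, 6, 8, 8, 9, 9, 9, 9, 9]

(2, 3)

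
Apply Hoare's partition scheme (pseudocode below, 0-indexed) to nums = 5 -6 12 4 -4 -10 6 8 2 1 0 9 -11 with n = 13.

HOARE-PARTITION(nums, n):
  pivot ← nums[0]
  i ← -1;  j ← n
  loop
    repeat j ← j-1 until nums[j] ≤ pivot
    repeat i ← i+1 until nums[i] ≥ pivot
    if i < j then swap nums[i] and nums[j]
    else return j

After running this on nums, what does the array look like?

-11 -6 0 4 -4 -10 1 2 8 6 12 9 5

pivot = nums[0] = 5; i = -1, j = 13
j→12 (nums[12]=-11≤5), i→0 (nums[0]=5≥5); i<j, swap → -11 -6 12 4 -4 -10 6 8 2 1 0 9 5
j→10 (nums[10]=0≤5), i→2 (nums[2]=12≥5); i<j, swap → -11 -6 0 4 -4 -10 6 8 2 1 12 9 5
j→9 (nums[9]=1≤5), i→6 (nums[6]=6≥5); i<j, swap → -11 -6 0 4 -4 -10 1 8 2 6 12 9 5
j→8 (nums[8]=2≤5), i→7 (nums[7]=8≥5); i<j, swap → -11 -6 0 4 -4 -10 1 2 8 6 12 9 5
j→7, i→8; i≥j, return j=7. nums = -11 -6 0 4 -4 -10 1 2 8 6 12 9 5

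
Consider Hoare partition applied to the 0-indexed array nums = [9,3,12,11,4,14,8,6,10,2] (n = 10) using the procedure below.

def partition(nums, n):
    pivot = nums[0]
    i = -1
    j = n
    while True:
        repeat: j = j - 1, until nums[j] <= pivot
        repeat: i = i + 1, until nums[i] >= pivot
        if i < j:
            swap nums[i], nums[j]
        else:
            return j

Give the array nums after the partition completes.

pivot = nums[0] = 9; i = -1, j = 10
j→9 (nums[9]=2≤9), i→0 (nums[0]=9≥9); i<j, swap → [2,3,12,11,4,14,8,6,10,9]
j→7 (nums[7]=6≤9), i→2 (nums[2]=12≥9); i<j, swap → [2,3,6,11,4,14,8,12,10,9]
j→6 (nums[6]=8≤9), i→3 (nums[3]=11≥9); i<j, swap → [2,3,6,8,4,14,11,12,10,9]
j→4, i→5; i≥j, return j=4. nums = [2,3,6,8,4,14,11,12,10,9]

[2,3,6,8,4,14,11,12,10,9]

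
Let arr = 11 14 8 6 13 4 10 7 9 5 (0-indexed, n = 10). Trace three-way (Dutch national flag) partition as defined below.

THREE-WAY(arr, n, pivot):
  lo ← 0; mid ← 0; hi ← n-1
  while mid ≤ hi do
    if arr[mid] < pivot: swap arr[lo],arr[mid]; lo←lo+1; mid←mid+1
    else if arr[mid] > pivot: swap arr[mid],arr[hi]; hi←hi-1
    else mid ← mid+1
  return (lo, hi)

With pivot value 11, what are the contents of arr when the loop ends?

5 8 6 9 4 10 7 11 13 14

lo=0 mid=0 hi=9
11=11: mid=1
14>11: swap(1,9), hi=8 ⇒ 11 5 8 6 13 4 10 7 9 14
5<11: swap(0,1), lo=1 mid=2 ⇒ 5 11 8 6 13 4 10 7 9 14
8<11: swap(1,2), lo=2 mid=3 ⇒ 5 8 11 6 13 4 10 7 9 14
6<11: swap(2,3), lo=3 mid=4 ⇒ 5 8 6 11 13 4 10 7 9 14
13>11: swap(4,8), hi=7 ⇒ 5 8 6 11 9 4 10 7 13 14
9<11: swap(3,4), lo=4 mid=5 ⇒ 5 8 6 9 11 4 10 7 13 14
4<11: swap(4,5), lo=5 mid=6 ⇒ 5 8 6 9 4 11 10 7 13 14
10<11: swap(5,6), lo=6 mid=7 ⇒ 5 8 6 9 4 10 11 7 13 14
7<11: swap(6,7), lo=7 mid=8 ⇒ 5 8 6 9 4 10 7 11 13 14
done. lo=7 hi=7; arr=5 8 6 9 4 10 7 11 13 14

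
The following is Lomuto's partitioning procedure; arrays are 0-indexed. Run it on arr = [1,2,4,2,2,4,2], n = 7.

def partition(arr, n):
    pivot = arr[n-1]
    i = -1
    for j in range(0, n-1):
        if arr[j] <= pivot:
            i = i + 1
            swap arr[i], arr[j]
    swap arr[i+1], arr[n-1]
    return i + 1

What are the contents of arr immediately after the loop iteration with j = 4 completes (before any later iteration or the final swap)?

pivot=2, i=-1
j=0: 1≤2, i=0, swap(0,0) ⇒ [1,2,4,2,2,4,2]
j=1: 2≤2, i=1, swap(1,1) ⇒ [1,2,4,2,2,4,2]
j=2: 4>2, skip
j=3: 2≤2, i=2, swap(2,3) ⇒ [1,2,2,4,2,4,2]
j=4: 2≤2, i=3, swap(3,4) ⇒ [1,2,2,2,4,4,2]
(after j=4) arr = [1,2,2,2,4,4,2]

[1,2,2,2,4,4,2]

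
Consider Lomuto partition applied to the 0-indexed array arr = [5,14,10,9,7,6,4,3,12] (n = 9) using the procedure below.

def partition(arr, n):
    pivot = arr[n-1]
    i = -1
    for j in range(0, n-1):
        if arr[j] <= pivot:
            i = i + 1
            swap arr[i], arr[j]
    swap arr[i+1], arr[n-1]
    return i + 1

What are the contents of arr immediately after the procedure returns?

[5,10,9,7,6,4,3,12,14]

pivot = arr[8] = 12; i = -1
j=0: arr[0]=5 ≤ 12 → i=0, swap arr[0],arr[0] (no change) → [5,14,10,9,7,6,4,3,12]
j=1: arr[1]=14 > 12 → no swap
j=2: arr[2]=10 ≤ 12 → i=1, swap arr[1],arr[2] → [5,10,14,9,7,6,4,3,12]
j=3: arr[3]=9 ≤ 12 → i=2, swap arr[2],arr[3] → [5,10,9,14,7,6,4,3,12]
j=4: arr[4]=7 ≤ 12 → i=3, swap arr[3],arr[4] → [5,10,9,7,14,6,4,3,12]
j=5: arr[5]=6 ≤ 12 → i=4, swap arr[4],arr[5] → [5,10,9,7,6,14,4,3,12]
j=6: arr[6]=4 ≤ 12 → i=5, swap arr[5],arr[6] → [5,10,9,7,6,4,14,3,12]
j=7: arr[7]=3 ≤ 12 → i=6, swap arr[6],arr[7] → [5,10,9,7,6,4,3,14,12]
final swap arr[7],arr[8] → [5,10,9,7,6,4,3,12,14]; return 7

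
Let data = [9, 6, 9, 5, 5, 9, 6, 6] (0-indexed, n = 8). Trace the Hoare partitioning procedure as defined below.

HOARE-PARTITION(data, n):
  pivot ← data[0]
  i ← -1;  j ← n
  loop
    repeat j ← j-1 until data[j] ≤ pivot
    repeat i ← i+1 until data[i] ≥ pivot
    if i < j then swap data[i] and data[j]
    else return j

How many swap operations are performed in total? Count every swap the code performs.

pivot = data[0] = 9; i = -1, j = 8
j→7 (data[7]=6≤9), i→0 (data[0]=9≥9); i<j, swap → [6, 6, 9, 5, 5, 9, 6, 9]
j→6 (data[6]=6≤9), i→2 (data[2]=9≥9); i<j, swap → [6, 6, 6, 5, 5, 9, 9, 9]
j→5, i→5; i≥j, return j=5. data = [6, 6, 6, 5, 5, 9, 9, 9]

2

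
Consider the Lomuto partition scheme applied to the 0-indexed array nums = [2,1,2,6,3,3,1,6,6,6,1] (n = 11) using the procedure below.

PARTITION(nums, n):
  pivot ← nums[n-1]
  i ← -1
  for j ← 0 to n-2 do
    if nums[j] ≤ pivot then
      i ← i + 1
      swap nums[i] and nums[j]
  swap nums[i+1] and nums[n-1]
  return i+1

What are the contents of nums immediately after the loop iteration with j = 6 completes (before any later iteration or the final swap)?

pivot = nums[10] = 1; i = -1
j=0: nums[0]=2 > 1 → no swap
j=1: nums[1]=1 ≤ 1 → i=0, swap nums[0],nums[1] → [1,2,2,6,3,3,1,6,6,6,1]
j=2: nums[2]=2 > 1 → no swap
j=3: nums[3]=6 > 1 → no swap
j=4: nums[4]=3 > 1 → no swap
j=5: nums[5]=3 > 1 → no swap
j=6: nums[6]=1 ≤ 1 → i=1, swap nums[1],nums[6] → [1,1,2,6,3,3,2,6,6,6,1]
(after j=6) nums = [1,1,2,6,3,3,2,6,6,6,1]

[1,1,2,6,3,3,2,6,6,6,1]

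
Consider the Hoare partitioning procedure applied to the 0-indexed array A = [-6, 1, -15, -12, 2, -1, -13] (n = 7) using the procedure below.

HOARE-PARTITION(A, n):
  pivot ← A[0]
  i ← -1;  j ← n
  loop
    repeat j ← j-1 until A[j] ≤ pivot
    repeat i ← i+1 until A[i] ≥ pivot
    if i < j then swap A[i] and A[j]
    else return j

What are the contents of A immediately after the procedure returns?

[-13, -12, -15, 1, 2, -1, -6]

pivot = A[0] = -6; i = -1, j = 7
j→6 (A[6]=-13≤-6), i→0 (A[0]=-6≥-6); i<j, swap → [-13, 1, -15, -12, 2, -1, -6]
j→3 (A[3]=-12≤-6), i→1 (A[1]=1≥-6); i<j, swap → [-13, -12, -15, 1, 2, -1, -6]
j→2, i→3; i≥j, return j=2. A = [-13, -12, -15, 1, 2, -1, -6]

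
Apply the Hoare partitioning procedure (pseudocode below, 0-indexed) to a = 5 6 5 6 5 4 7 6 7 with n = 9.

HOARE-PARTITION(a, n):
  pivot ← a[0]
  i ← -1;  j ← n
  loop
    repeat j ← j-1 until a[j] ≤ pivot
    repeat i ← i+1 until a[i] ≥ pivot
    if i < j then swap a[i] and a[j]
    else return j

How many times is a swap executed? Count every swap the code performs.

2

pivot=5
j stops at 5 (4), i stops at 0 (5); swap ⇒ 4 6 5 6 5 5 7 6 7
j stops at 4 (5), i stops at 1 (6); swap ⇒ 4 5 5 6 6 5 7 6 7
j stops at 2, i stops at 2; i≥j ⇒ return 2. a=4 5 5 6 6 5 7 6 7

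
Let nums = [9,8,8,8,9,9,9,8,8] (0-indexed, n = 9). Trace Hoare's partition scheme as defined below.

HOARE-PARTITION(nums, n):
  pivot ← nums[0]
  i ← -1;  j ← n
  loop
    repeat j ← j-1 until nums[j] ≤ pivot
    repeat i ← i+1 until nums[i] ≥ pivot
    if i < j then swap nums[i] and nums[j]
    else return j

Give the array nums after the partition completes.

pivot = nums[0] = 9; i = -1, j = 9
j→8 (nums[8]=8≤9), i→0 (nums[0]=9≥9); i<j, swap → [8,8,8,8,9,9,9,8,9]
j→7 (nums[7]=8≤9), i→4 (nums[4]=9≥9); i<j, swap → [8,8,8,8,8,9,9,9,9]
j→6 (nums[6]=9≤9), i→5 (nums[5]=9≥9); i<j, swap → [8,8,8,8,8,9,9,9,9]
j→5, i→6; i≥j, return j=5. nums = [8,8,8,8,8,9,9,9,9]

[8,8,8,8,8,9,9,9,9]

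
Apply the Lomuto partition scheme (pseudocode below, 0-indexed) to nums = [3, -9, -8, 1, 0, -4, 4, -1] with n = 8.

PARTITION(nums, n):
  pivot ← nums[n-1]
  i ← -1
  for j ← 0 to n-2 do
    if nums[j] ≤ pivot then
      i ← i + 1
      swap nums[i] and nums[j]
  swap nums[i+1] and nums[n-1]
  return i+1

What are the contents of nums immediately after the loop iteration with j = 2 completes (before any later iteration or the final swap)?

pivot = nums[7] = -1; i = -1
j=0: nums[0]=3 > -1 → no swap
j=1: nums[1]=-9 ≤ -1 → i=0, swap nums[0],nums[1] → [-9, 3, -8, 1, 0, -4, 4, -1]
j=2: nums[2]=-8 ≤ -1 → i=1, swap nums[1],nums[2] → [-9, -8, 3, 1, 0, -4, 4, -1]
(after j=2) nums = [-9, -8, 3, 1, 0, -4, 4, -1]

[-9, -8, 3, 1, 0, -4, 4, -1]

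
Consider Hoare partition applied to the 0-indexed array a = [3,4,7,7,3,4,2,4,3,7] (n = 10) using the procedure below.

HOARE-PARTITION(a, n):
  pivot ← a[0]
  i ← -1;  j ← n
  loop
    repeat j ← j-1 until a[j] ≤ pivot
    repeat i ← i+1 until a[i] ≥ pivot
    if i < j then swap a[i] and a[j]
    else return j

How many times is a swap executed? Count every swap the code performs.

3

pivot = a[0] = 3; i = -1, j = 10
j→8 (a[8]=3≤3), i→0 (a[0]=3≥3); i<j, swap → [3,4,7,7,3,4,2,4,3,7]
j→6 (a[6]=2≤3), i→1 (a[1]=4≥3); i<j, swap → [3,2,7,7,3,4,4,4,3,7]
j→4 (a[4]=3≤3), i→2 (a[2]=7≥3); i<j, swap → [3,2,3,7,7,4,4,4,3,7]
j→2, i→3; i≥j, return j=2. a = [3,2,3,7,7,4,4,4,3,7]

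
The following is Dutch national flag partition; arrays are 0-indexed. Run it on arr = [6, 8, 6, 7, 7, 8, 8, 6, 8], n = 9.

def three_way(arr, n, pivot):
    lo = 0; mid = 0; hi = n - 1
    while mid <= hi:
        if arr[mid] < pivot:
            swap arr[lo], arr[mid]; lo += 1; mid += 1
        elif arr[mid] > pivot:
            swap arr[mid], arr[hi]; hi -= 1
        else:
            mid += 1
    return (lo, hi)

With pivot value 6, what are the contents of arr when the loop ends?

pivot = 6; lo=0, mid=0, hi=8
arr[mid]=6=6: mid=1
arr[mid]=8>6: swap arr[1],arr[8]; hi=7 → [6, 8, 6, 7, 7, 8, 8, 6, 8]
arr[mid]=8>6: swap arr[1],arr[7]; hi=6 → [6, 6, 6, 7, 7, 8, 8, 8, 8]
arr[mid]=6=6: mid=2
arr[mid]=6=6: mid=3
arr[mid]=7>6: swap arr[3],arr[6]; hi=5 → [6, 6, 6, 8, 7, 8, 7, 8, 8]
arr[mid]=8>6: swap arr[3],arr[5]; hi=4 → [6, 6, 6, 8, 7, 8, 7, 8, 8]
arr[mid]=8>6: swap arr[3],arr[4]; hi=3 → [6, 6, 6, 7, 8, 8, 7, 8, 8]
arr[mid]=7>6: swap arr[3],arr[3]; hi=2 → [6, 6, 6, 7, 8, 8, 7, 8, 8]
end: lo=0, hi=2; arr = [6, 6, 6, 7, 8, 8, 7, 8, 8]

[6, 6, 6, 7, 8, 8, 7, 8, 8]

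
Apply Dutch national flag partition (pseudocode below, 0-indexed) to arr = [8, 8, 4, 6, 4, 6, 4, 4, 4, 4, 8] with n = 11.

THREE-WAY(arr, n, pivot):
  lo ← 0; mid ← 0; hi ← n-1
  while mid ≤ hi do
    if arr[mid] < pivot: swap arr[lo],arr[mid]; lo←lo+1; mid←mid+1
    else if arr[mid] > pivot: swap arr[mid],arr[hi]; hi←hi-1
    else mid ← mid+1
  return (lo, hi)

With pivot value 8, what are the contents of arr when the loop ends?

[4, 6, 4, 6, 4, 4, 4, 4, 8, 8, 8]

pivot = 8; lo=0, mid=0, hi=10
arr[mid]=8=8: mid=1
arr[mid]=8=8: mid=2
arr[mid]=4<8: swap arr[0],arr[2]; lo=1,mid=3 → [4, 8, 8, 6, 4, 6, 4, 4, 4, 4, 8]
arr[mid]=6<8: swap arr[1],arr[3]; lo=2,mid=4 → [4, 6, 8, 8, 4, 6, 4, 4, 4, 4, 8]
arr[mid]=4<8: swap arr[2],arr[4]; lo=3,mid=5 → [4, 6, 4, 8, 8, 6, 4, 4, 4, 4, 8]
arr[mid]=6<8: swap arr[3],arr[5]; lo=4,mid=6 → [4, 6, 4, 6, 8, 8, 4, 4, 4, 4, 8]
arr[mid]=4<8: swap arr[4],arr[6]; lo=5,mid=7 → [4, 6, 4, 6, 4, 8, 8, 4, 4, 4, 8]
arr[mid]=4<8: swap arr[5],arr[7]; lo=6,mid=8 → [4, 6, 4, 6, 4, 4, 8, 8, 4, 4, 8]
arr[mid]=4<8: swap arr[6],arr[8]; lo=7,mid=9 → [4, 6, 4, 6, 4, 4, 4, 8, 8, 4, 8]
arr[mid]=4<8: swap arr[7],arr[9]; lo=8,mid=10 → [4, 6, 4, 6, 4, 4, 4, 4, 8, 8, 8]
arr[mid]=8=8: mid=11
end: lo=8, hi=10; arr = [4, 6, 4, 6, 4, 4, 4, 4, 8, 8, 8]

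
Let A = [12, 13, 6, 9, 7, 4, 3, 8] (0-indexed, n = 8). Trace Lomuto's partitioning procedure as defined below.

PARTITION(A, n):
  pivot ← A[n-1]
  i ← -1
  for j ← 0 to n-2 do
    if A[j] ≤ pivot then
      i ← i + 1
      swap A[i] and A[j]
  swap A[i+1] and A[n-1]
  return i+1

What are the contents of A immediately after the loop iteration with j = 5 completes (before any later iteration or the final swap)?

pivot=8, i=-1
j=0: 12>8, skip
j=1: 13>8, skip
j=2: 6≤8, i=0, swap(0,2) ⇒ [6, 13, 12, 9, 7, 4, 3, 8]
j=3: 9>8, skip
j=4: 7≤8, i=1, swap(1,4) ⇒ [6, 7, 12, 9, 13, 4, 3, 8]
j=5: 4≤8, i=2, swap(2,5) ⇒ [6, 7, 4, 9, 13, 12, 3, 8]
(after j=5) A = [6, 7, 4, 9, 13, 12, 3, 8]

[6, 7, 4, 9, 13, 12, 3, 8]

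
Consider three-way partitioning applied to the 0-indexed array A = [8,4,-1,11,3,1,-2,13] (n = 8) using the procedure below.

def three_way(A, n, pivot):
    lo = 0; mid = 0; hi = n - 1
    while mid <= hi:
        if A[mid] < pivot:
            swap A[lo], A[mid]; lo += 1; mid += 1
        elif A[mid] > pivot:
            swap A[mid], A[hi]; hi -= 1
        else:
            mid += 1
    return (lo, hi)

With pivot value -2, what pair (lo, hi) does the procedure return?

pivot = -2; lo=0, mid=0, hi=7
A[mid]=8>-2: swap A[0],A[7]; hi=6 → [13,4,-1,11,3,1,-2,8]
A[mid]=13>-2: swap A[0],A[6]; hi=5 → [-2,4,-1,11,3,1,13,8]
A[mid]=-2=-2: mid=1
A[mid]=4>-2: swap A[1],A[5]; hi=4 → [-2,1,-1,11,3,4,13,8]
A[mid]=1>-2: swap A[1],A[4]; hi=3 → [-2,3,-1,11,1,4,13,8]
A[mid]=3>-2: swap A[1],A[3]; hi=2 → [-2,11,-1,3,1,4,13,8]
A[mid]=11>-2: swap A[1],A[2]; hi=1 → [-2,-1,11,3,1,4,13,8]
A[mid]=-1>-2: swap A[1],A[1]; hi=0 → [-2,-1,11,3,1,4,13,8]
end: lo=0, hi=0; A = [-2,-1,11,3,1,4,13,8]

(0, 0)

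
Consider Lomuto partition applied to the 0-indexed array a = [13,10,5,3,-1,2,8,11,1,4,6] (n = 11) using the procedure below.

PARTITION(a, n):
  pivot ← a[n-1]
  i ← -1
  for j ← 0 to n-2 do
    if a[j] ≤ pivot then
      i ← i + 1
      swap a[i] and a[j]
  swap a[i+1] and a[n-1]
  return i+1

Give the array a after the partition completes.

pivot=6, i=-1
j=0: 13>6, skip
j=1: 10>6, skip
j=2: 5≤6, i=0, swap(0,2) ⇒ [5,10,13,3,-1,2,8,11,1,4,6]
j=3: 3≤6, i=1, swap(1,3) ⇒ [5,3,13,10,-1,2,8,11,1,4,6]
j=4: -1≤6, i=2, swap(2,4) ⇒ [5,3,-1,10,13,2,8,11,1,4,6]
j=5: 2≤6, i=3, swap(3,5) ⇒ [5,3,-1,2,13,10,8,11,1,4,6]
j=6: 8>6, skip
j=7: 11>6, skip
j=8: 1≤6, i=4, swap(4,8) ⇒ [5,3,-1,2,1,10,8,11,13,4,6]
j=9: 4≤6, i=5, swap(5,9) ⇒ [5,3,-1,2,1,4,8,11,13,10,6]
swap(6,10) ⇒ [5,3,-1,2,1,4,6,11,13,10,8]; return 6

[5,3,-1,2,1,4,6,11,13,10,8]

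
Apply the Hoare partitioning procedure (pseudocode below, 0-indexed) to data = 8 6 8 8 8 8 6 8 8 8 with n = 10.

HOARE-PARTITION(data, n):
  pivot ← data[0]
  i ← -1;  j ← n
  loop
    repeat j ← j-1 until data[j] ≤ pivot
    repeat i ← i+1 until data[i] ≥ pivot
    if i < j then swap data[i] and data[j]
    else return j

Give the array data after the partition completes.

pivot=8
j stops at 9 (8), i stops at 0 (8); swap ⇒ 8 6 8 8 8 8 6 8 8 8
j stops at 8 (8), i stops at 2 (8); swap ⇒ 8 6 8 8 8 8 6 8 8 8
j stops at 7 (8), i stops at 3 (8); swap ⇒ 8 6 8 8 8 8 6 8 8 8
j stops at 6 (6), i stops at 4 (8); swap ⇒ 8 6 8 8 6 8 8 8 8 8
j stops at 5, i stops at 5; i≥j ⇒ return 5. data=8 6 8 8 6 8 8 8 8 8

8 6 8 8 6 8 8 8 8 8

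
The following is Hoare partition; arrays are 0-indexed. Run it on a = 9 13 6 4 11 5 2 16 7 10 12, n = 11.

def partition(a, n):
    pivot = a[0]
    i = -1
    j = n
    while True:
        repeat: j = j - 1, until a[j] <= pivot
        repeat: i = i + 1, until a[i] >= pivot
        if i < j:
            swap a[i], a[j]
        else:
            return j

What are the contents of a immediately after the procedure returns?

7 2 6 4 5 11 13 16 9 10 12

pivot = a[0] = 9; i = -1, j = 11
j→8 (a[8]=7≤9), i→0 (a[0]=9≥9); i<j, swap → 7 13 6 4 11 5 2 16 9 10 12
j→6 (a[6]=2≤9), i→1 (a[1]=13≥9); i<j, swap → 7 2 6 4 11 5 13 16 9 10 12
j→5 (a[5]=5≤9), i→4 (a[4]=11≥9); i<j, swap → 7 2 6 4 5 11 13 16 9 10 12
j→4, i→5; i≥j, return j=4. a = 7 2 6 4 5 11 13 16 9 10 12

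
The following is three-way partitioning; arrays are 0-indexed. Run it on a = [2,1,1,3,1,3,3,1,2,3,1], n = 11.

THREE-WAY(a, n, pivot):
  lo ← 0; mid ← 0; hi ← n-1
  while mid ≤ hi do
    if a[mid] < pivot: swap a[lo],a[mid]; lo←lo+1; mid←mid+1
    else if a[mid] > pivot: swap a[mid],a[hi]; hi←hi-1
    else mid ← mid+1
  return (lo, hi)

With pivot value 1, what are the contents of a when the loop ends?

pivot = 1; lo=0, mid=0, hi=10
a[mid]=2>1: swap a[0],a[10]; hi=9 → [1,1,1,3,1,3,3,1,2,3,2]
a[mid]=1=1: mid=1
a[mid]=1=1: mid=2
a[mid]=1=1: mid=3
a[mid]=3>1: swap a[3],a[9]; hi=8 → [1,1,1,3,1,3,3,1,2,3,2]
a[mid]=3>1: swap a[3],a[8]; hi=7 → [1,1,1,2,1,3,3,1,3,3,2]
a[mid]=2>1: swap a[3],a[7]; hi=6 → [1,1,1,1,1,3,3,2,3,3,2]
a[mid]=1=1: mid=4
a[mid]=1=1: mid=5
a[mid]=3>1: swap a[5],a[6]; hi=5 → [1,1,1,1,1,3,3,2,3,3,2]
a[mid]=3>1: swap a[5],a[5]; hi=4 → [1,1,1,1,1,3,3,2,3,3,2]
end: lo=0, hi=4; a = [1,1,1,1,1,3,3,2,3,3,2]

[1,1,1,1,1,3,3,2,3,3,2]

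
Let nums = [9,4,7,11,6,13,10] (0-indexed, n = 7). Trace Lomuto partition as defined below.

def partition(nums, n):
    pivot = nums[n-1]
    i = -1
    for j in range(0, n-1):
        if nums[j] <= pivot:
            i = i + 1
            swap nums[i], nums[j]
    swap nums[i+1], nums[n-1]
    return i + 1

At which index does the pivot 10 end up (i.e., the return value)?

pivot = nums[6] = 10; i = -1
j=0: nums[0]=9 ≤ 10 → i=0, swap nums[0],nums[0] (no change) → [9,4,7,11,6,13,10]
j=1: nums[1]=4 ≤ 10 → i=1, swap nums[1],nums[1] (no change) → [9,4,7,11,6,13,10]
j=2: nums[2]=7 ≤ 10 → i=2, swap nums[2],nums[2] (no change) → [9,4,7,11,6,13,10]
j=3: nums[3]=11 > 10 → no swap
j=4: nums[4]=6 ≤ 10 → i=3, swap nums[3],nums[4] → [9,4,7,6,11,13,10]
j=5: nums[5]=13 > 10 → no swap
final swap nums[4],nums[6] → [9,4,7,6,10,13,11]; return 4

4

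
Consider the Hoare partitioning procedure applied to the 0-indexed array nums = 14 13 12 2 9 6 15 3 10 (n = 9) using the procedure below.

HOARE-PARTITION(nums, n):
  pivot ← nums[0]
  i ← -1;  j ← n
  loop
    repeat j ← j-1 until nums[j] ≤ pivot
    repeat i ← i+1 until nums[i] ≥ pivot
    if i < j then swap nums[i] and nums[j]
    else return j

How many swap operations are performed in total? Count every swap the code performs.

2

pivot=14
j stops at 8 (10), i stops at 0 (14); swap ⇒ 10 13 12 2 9 6 15 3 14
j stops at 7 (3), i stops at 6 (15); swap ⇒ 10 13 12 2 9 6 3 15 14
j stops at 6, i stops at 7; i≥j ⇒ return 6. nums=10 13 12 2 9 6 3 15 14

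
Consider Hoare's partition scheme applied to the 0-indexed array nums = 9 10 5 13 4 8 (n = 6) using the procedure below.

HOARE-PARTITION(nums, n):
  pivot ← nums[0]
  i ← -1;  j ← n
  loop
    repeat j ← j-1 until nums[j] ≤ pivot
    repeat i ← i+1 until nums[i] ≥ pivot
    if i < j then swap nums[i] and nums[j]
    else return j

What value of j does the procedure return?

pivot=9
j stops at 5 (8), i stops at 0 (9); swap ⇒ 8 10 5 13 4 9
j stops at 4 (4), i stops at 1 (10); swap ⇒ 8 4 5 13 10 9
j stops at 2, i stops at 3; i≥j ⇒ return 2. nums=8 4 5 13 10 9

2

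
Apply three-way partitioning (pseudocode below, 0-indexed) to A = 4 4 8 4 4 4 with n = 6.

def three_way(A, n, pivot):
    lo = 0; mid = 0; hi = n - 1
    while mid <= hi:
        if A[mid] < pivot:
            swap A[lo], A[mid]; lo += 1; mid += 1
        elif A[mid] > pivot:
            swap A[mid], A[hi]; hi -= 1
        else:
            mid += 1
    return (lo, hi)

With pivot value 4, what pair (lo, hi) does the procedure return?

lo=0 mid=0 hi=5
4=4: mid=1
4=4: mid=2
8>4: swap(2,5), hi=4 ⇒ 4 4 4 4 4 8
4=4: mid=3
4=4: mid=4
4=4: mid=5
done. lo=0 hi=4; A=4 4 4 4 4 8

(0, 4)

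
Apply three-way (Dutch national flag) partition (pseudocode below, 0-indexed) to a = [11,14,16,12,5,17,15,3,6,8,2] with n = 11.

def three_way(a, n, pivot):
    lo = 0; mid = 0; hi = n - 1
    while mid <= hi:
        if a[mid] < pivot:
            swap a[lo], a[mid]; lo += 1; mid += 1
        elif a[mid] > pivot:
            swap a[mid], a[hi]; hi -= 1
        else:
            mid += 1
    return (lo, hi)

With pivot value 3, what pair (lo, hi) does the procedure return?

(1, 1)

lo=0 mid=0 hi=10
11>3: swap(0,10), hi=9 ⇒ [2,14,16,12,5,17,15,3,6,8,11]
2<3: swap(0,0), lo=1 mid=1 ⇒ [2,14,16,12,5,17,15,3,6,8,11]
14>3: swap(1,9), hi=8 ⇒ [2,8,16,12,5,17,15,3,6,14,11]
8>3: swap(1,8), hi=7 ⇒ [2,6,16,12,5,17,15,3,8,14,11]
6>3: swap(1,7), hi=6 ⇒ [2,3,16,12,5,17,15,6,8,14,11]
3=3: mid=2
16>3: swap(2,6), hi=5 ⇒ [2,3,15,12,5,17,16,6,8,14,11]
15>3: swap(2,5), hi=4 ⇒ [2,3,17,12,5,15,16,6,8,14,11]
17>3: swap(2,4), hi=3 ⇒ [2,3,5,12,17,15,16,6,8,14,11]
5>3: swap(2,3), hi=2 ⇒ [2,3,12,5,17,15,16,6,8,14,11]
12>3: swap(2,2), hi=1 ⇒ [2,3,12,5,17,15,16,6,8,14,11]
done. lo=1 hi=1; a=[2,3,12,5,17,15,16,6,8,14,11]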